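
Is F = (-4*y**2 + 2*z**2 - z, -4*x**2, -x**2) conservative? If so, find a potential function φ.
No, ∇×F = (0, 2*x + 4*z - 1, -8*x + 8*y) ≠ 0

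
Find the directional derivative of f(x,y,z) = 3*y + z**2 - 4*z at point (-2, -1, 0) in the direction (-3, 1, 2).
-5*sqrt(14)/14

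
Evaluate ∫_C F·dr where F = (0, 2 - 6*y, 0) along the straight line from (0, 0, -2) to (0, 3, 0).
-21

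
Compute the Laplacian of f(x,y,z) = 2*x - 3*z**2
-6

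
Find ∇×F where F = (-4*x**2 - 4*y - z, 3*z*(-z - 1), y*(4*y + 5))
(8*y + 6*z + 8, -1, 4)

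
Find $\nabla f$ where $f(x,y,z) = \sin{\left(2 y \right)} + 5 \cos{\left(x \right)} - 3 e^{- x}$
(-5*sin(x) + 3*exp(-x), 2*cos(2*y), 0)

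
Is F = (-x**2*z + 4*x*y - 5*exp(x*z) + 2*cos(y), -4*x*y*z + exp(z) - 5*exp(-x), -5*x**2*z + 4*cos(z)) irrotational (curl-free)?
No, ∇×F = (4*x*y - exp(z), x*(-x + 10*z - 5*exp(x*z)), -4*x - 4*y*z + 2*sin(y) + 5*exp(-x))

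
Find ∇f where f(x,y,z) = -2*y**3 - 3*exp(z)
(0, -6*y**2, -3*exp(z))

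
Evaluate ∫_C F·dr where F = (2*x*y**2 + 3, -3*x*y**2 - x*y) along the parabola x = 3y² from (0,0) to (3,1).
249/20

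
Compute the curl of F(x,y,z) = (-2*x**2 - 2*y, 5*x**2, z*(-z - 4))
(0, 0, 10*x + 2)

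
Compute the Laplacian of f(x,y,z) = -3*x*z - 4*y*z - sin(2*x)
4*sin(2*x)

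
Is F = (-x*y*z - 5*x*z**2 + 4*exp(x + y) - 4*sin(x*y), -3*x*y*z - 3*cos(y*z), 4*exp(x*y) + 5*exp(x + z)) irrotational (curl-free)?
No, ∇×F = (3*x*y + 4*x*exp(x*y) - 3*y*sin(y*z), -x*y - 10*x*z - 4*y*exp(x*y) - 5*exp(x + z), x*z + 4*x*cos(x*y) - 3*y*z - 4*exp(x + y))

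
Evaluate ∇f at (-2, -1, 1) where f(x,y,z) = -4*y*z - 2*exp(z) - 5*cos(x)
(-5*sin(2), -4, 4 - 2*E)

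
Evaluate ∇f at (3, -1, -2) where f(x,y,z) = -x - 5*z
(-1, 0, -5)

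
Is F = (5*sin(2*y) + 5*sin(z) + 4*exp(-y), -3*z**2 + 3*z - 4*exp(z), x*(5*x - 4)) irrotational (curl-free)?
No, ∇×F = (6*z + 4*exp(z) - 3, -10*x + 5*cos(z) + 4, -10*cos(2*y) + 4*exp(-y))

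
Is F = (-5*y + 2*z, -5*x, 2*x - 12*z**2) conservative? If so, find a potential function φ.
Yes, F is conservative. φ = -5*x*y + 2*x*z - 4*z**3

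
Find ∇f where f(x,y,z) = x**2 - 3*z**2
(2*x, 0, -6*z)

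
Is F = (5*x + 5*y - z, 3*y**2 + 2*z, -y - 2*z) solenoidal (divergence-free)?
No, ∇·F = 6*y + 3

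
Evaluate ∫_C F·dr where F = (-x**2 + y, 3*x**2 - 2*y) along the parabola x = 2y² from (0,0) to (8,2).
-436/5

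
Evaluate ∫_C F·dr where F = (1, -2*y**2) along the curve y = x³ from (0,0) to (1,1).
1/3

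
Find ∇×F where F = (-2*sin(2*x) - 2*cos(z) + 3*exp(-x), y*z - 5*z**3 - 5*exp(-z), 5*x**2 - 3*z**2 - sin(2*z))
(-y + 15*z**2 - 5*exp(-z), -10*x + 2*sin(z), 0)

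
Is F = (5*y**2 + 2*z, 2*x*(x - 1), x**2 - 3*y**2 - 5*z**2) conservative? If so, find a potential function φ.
No, ∇×F = (-6*y, 2 - 2*x, 4*x - 10*y - 2) ≠ 0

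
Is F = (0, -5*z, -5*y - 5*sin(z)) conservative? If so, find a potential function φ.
Yes, F is conservative. φ = -5*y*z + 5*cos(z)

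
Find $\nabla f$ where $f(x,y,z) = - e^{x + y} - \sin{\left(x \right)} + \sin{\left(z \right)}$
(-exp(x + y) - cos(x), -exp(x + y), cos(z))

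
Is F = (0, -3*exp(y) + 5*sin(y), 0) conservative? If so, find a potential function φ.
Yes, F is conservative. φ = -3*exp(y) - 5*cos(y)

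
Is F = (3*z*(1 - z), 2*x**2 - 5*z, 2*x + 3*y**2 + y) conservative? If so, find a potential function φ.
No, ∇×F = (6*y + 6, 1 - 6*z, 4*x) ≠ 0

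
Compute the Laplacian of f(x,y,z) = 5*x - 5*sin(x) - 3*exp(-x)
5*sin(x) - 3*exp(-x)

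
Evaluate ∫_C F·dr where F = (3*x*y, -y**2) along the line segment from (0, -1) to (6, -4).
-141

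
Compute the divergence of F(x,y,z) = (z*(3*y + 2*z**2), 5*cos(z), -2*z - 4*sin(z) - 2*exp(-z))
-4*cos(z) - 2 + 2*exp(-z)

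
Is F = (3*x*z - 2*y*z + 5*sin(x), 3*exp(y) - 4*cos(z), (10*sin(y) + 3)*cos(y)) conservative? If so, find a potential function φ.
No, ∇×F = (-3*sin(y) - 4*sin(z) + 10*cos(2*y), 3*x - 2*y, 2*z) ≠ 0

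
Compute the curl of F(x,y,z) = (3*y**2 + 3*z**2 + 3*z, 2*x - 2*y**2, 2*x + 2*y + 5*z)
(2, 6*z + 1, 2 - 6*y)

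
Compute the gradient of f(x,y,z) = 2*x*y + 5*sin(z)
(2*y, 2*x, 5*cos(z))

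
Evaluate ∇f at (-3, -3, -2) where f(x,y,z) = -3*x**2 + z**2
(18, 0, -4)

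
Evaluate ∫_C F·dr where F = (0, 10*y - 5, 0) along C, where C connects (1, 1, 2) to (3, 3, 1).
30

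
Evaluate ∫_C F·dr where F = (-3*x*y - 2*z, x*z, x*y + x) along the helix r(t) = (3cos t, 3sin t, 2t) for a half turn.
3*pi*(8 + 3*pi)/2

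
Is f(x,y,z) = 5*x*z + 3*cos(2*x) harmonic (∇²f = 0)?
No, ∇²f = -12*cos(2*x)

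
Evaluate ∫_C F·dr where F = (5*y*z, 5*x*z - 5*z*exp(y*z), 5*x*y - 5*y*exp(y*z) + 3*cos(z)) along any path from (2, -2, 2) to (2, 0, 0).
-3*sin(2) + 5*exp(-4) + 35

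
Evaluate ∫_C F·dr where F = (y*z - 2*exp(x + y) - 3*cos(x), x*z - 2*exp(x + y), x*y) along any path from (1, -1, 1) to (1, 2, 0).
3 - 2*exp(3)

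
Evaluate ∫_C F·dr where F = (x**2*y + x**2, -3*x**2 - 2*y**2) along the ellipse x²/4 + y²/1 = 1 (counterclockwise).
-2*pi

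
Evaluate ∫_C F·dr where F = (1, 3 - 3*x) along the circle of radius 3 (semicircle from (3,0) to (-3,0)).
-27*pi/2 - 6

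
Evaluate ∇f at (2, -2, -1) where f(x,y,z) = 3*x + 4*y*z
(3, -4, -8)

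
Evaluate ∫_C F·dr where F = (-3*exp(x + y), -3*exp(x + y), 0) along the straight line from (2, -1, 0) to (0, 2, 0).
3*E*(1 - E)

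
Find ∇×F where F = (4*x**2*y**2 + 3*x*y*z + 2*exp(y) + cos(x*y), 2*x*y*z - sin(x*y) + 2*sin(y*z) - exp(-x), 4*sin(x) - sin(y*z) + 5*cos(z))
(-2*x*y - 2*y*cos(y*z) - z*cos(y*z), 3*x*y - 4*cos(x), -8*x**2*y - 3*x*z + x*sin(x*y) + 2*y*z - y*cos(x*y) - 2*exp(y) + exp(-x))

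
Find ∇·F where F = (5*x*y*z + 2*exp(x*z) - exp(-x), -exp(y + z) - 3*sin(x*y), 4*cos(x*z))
-4*x*sin(x*z) - 3*x*cos(x*y) + 5*y*z + 2*z*exp(x*z) - exp(y + z) + exp(-x)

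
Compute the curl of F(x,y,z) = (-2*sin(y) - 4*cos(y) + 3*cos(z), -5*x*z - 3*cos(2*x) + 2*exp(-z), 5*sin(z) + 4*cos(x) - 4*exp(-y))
(5*x + 2*exp(-z) + 4*exp(-y), 4*sin(x) - 3*sin(z), -5*z + 6*sin(2*x) - 4*sin(y) + 2*cos(y))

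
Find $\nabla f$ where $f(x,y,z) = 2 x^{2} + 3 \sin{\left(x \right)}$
(4*x + 3*cos(x), 0, 0)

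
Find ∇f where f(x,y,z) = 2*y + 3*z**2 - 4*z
(0, 2, 6*z - 4)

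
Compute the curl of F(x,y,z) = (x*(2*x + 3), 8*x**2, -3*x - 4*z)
(0, 3, 16*x)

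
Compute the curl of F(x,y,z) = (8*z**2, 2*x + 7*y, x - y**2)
(-2*y, 16*z - 1, 2)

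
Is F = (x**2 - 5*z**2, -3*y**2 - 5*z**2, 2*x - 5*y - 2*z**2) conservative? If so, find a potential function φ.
No, ∇×F = (10*z - 5, -10*z - 2, 0) ≠ 0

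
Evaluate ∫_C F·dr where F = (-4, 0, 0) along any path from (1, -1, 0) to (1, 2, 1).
0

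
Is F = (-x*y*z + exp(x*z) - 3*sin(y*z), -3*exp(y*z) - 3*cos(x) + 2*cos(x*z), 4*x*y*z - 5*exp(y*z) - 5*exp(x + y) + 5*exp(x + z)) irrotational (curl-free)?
No, ∇×F = (4*x*z + 2*x*sin(x*z) + 3*y*exp(y*z) - 5*z*exp(y*z) - 5*exp(x + y), -x*y + x*exp(x*z) - 4*y*z - 3*y*cos(y*z) + 5*exp(x + y) - 5*exp(x + z), x*z - 2*z*sin(x*z) + 3*z*cos(y*z) + 3*sin(x))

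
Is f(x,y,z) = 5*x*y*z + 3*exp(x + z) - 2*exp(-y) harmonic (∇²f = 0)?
No, ∇²f = 2*(3*exp(x + y + z) - 1)*exp(-y)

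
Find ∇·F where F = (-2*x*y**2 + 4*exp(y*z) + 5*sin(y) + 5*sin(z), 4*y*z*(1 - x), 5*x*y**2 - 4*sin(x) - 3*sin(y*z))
-2*y**2 - 3*y*cos(y*z) - 4*z*(x - 1)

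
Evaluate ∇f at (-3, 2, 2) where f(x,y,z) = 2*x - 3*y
(2, -3, 0)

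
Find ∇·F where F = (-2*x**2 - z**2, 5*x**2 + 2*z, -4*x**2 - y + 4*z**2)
-4*x + 8*z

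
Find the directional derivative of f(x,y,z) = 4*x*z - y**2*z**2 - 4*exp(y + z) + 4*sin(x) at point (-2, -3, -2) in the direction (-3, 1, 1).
4*sqrt(11)*(-2 - 3*exp(5)*cos(2) + 19*exp(5))*exp(-5)/11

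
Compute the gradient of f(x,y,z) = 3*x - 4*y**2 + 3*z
(3, -8*y, 3)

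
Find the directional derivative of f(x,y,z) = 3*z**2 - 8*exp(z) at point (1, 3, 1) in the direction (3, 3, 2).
2*sqrt(22)*(3 - 4*E)/11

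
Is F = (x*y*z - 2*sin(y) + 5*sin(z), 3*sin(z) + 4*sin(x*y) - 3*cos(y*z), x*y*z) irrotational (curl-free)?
No, ∇×F = (x*z - 3*y*sin(y*z) - 3*cos(z), x*y - y*z + 5*cos(z), -x*z + 4*y*cos(x*y) + 2*cos(y))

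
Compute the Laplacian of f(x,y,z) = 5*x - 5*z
0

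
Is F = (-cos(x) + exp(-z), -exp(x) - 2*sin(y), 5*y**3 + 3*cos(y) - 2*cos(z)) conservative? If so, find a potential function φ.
No, ∇×F = (15*y**2 - 3*sin(y), -exp(-z), -exp(x)) ≠ 0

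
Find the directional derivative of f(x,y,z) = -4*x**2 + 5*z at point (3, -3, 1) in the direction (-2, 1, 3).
9*sqrt(14)/2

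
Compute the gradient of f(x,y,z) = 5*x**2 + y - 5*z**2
(10*x, 1, -10*z)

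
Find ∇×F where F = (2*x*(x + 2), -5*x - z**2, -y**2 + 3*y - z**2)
(-2*y + 2*z + 3, 0, -5)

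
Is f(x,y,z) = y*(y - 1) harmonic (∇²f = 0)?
No, ∇²f = 2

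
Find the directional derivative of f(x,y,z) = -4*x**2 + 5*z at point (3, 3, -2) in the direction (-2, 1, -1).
43*sqrt(6)/6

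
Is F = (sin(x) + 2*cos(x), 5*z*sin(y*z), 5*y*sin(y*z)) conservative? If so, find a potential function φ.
Yes, F is conservative. φ = 2*sin(x) - cos(x) - 5*cos(y*z)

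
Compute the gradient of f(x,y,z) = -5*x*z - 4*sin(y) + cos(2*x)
(-5*z - 2*sin(2*x), -4*cos(y), -5*x)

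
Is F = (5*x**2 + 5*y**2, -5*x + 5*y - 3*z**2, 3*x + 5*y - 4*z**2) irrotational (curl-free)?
No, ∇×F = (6*z + 5, -3, -10*y - 5)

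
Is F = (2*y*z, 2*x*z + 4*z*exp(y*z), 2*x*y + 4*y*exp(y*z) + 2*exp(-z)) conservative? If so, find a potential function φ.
Yes, F is conservative. φ = 2*x*y*z + 4*exp(y*z) - 2*exp(-z)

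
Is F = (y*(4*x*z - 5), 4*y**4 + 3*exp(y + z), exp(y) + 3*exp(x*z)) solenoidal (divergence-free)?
No, ∇·F = 3*x*exp(x*z) + 16*y**3 + 4*y*z + 3*exp(y + z)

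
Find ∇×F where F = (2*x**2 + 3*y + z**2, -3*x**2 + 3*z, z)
(-3, 2*z, -6*x - 3)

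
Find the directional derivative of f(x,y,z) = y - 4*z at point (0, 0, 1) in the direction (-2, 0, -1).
4*sqrt(5)/5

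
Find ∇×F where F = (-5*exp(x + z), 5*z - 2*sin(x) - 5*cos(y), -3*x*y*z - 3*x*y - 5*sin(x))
(-3*x*z - 3*x - 5, 3*y*z + 3*y - 5*exp(x + z) + 5*cos(x), -2*cos(x))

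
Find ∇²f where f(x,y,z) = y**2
2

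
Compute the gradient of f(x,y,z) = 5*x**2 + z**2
(10*x, 0, 2*z)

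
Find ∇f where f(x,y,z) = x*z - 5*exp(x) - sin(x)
(z - 5*exp(x) - cos(x), 0, x)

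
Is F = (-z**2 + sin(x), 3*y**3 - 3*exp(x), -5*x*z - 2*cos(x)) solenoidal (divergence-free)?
No, ∇·F = -5*x + 9*y**2 + cos(x)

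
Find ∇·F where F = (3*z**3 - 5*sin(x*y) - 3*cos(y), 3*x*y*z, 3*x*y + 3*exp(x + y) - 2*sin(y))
3*x*z - 5*y*cos(x*y)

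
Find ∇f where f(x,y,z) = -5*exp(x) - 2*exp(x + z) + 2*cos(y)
((-2*exp(z) - 5)*exp(x), -2*sin(y), -2*exp(x + z))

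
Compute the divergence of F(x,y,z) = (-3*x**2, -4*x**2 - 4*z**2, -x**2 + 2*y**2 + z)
1 - 6*x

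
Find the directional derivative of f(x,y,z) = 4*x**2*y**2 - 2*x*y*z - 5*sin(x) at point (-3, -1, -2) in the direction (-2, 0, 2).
sqrt(2)*(5*cos(3) + 22)/2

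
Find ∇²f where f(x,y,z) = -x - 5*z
0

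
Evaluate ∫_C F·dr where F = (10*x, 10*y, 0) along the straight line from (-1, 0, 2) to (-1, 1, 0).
5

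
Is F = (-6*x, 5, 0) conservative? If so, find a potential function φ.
Yes, F is conservative. φ = -3*x**2 + 5*y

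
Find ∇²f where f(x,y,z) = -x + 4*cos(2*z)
-16*cos(2*z)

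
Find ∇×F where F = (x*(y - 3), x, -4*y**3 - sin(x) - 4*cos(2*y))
(-12*y**2 + 8*sin(2*y), cos(x), 1 - x)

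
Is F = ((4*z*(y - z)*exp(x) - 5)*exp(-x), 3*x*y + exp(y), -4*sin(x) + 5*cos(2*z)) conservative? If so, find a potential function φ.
No, ∇×F = (0, 4*y - 8*z + 4*cos(x), 3*y - 4*z) ≠ 0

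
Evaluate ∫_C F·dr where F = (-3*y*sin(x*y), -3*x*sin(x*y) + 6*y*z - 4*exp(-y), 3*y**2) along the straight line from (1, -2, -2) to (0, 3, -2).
-4*exp(2) - 27 + 4*exp(-3) - 3*cos(2)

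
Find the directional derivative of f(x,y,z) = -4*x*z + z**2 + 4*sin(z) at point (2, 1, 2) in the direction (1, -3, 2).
4*sqrt(14)*(-2 + cos(2))/7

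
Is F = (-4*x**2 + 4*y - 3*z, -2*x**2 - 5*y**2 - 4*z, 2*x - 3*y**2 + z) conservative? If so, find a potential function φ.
No, ∇×F = (4 - 6*y, -5, -4*x - 4) ≠ 0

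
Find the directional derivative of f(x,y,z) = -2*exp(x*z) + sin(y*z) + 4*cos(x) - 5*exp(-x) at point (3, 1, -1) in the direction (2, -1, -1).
2*sqrt(6)*(-2*exp(3)*sin(3) + 5)*exp(-3)/3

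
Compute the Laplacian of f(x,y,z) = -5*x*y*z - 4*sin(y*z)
4*(y**2 + z**2)*sin(y*z)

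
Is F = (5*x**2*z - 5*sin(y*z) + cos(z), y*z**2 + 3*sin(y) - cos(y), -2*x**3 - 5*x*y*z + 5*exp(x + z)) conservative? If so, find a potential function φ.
No, ∇×F = (z*(-5*x - 2*y), 11*x**2 + 5*y*z - 5*y*cos(y*z) - 5*exp(x + z) - sin(z), 5*z*cos(y*z)) ≠ 0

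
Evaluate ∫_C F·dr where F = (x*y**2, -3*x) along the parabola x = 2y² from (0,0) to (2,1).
-2/3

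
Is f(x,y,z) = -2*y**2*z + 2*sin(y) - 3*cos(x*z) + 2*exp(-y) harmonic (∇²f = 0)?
No, ∇²f = (3*(x**2 + z**2)*exp(y)*cos(x*z) - 2*(2*z + sin(y))*exp(y) + 2)*exp(-y)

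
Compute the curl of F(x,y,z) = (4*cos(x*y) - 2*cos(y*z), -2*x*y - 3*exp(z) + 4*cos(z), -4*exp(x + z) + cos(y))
(3*exp(z) - sin(y) + 4*sin(z), 2*y*sin(y*z) + 4*exp(x + z), 4*x*sin(x*y) - 2*y - 2*z*sin(y*z))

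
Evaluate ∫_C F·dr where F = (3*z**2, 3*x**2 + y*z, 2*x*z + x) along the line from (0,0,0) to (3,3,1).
73/2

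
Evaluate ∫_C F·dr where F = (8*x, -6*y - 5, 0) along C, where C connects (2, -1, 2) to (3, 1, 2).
10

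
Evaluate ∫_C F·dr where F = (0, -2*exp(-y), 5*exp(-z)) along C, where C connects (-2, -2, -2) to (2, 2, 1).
(-5*E + 2 + 3*exp(4))*exp(-2)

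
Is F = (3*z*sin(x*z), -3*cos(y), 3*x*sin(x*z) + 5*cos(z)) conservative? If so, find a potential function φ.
Yes, F is conservative. φ = -3*sin(y) + 5*sin(z) - 3*cos(x*z)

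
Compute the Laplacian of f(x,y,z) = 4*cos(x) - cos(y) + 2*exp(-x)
-4*cos(x) + cos(y) + 2*exp(-x)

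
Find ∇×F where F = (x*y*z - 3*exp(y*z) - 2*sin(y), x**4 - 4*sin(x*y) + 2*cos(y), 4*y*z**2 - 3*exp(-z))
(4*z**2, y*(x - 3*exp(y*z)), 4*x**3 - x*z - 4*y*cos(x*y) + 3*z*exp(y*z) + 2*cos(y))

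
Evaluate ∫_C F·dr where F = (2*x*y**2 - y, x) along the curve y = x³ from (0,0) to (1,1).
3/4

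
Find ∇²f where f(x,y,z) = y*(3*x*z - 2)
0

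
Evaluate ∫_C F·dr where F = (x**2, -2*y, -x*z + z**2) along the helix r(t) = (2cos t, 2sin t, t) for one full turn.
8*pi**3/3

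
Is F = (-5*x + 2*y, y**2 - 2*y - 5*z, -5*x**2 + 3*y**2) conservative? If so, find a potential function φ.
No, ∇×F = (6*y + 5, 10*x, -2) ≠ 0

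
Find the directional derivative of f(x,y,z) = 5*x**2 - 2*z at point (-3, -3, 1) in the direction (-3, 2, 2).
86*sqrt(17)/17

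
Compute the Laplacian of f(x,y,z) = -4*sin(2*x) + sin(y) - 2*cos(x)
16*sin(2*x) - sin(y) + 2*cos(x)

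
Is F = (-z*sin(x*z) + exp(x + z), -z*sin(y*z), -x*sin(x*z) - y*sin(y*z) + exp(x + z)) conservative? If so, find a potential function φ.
Yes, F is conservative. φ = exp(x + z) + cos(x*z) + cos(y*z)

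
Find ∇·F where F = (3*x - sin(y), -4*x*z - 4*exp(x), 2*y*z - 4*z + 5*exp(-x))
2*y - 1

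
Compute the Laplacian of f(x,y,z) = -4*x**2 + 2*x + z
-8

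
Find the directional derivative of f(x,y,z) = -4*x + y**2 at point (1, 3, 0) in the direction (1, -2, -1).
-8*sqrt(6)/3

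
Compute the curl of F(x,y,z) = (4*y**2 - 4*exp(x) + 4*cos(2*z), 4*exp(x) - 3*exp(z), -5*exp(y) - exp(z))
(-5*exp(y) + 3*exp(z), -8*sin(2*z), -8*y + 4*exp(x))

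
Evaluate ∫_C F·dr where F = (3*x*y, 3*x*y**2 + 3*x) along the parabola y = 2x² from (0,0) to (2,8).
6536/7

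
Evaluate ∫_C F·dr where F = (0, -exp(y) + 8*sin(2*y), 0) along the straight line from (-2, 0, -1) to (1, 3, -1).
-exp(3) - 4*cos(6) + 5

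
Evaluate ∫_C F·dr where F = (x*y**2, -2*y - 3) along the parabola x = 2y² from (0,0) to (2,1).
-8/3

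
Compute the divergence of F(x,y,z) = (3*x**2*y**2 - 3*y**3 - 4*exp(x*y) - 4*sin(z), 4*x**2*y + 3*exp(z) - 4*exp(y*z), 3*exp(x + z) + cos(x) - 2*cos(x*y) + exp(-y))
4*x**2 + 6*x*y**2 - 4*y*exp(x*y) - 4*z*exp(y*z) + 3*exp(x + z)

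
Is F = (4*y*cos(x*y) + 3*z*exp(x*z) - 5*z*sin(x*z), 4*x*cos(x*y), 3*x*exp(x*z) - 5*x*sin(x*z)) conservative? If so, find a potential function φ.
Yes, F is conservative. φ = 3*exp(x*z) + 4*sin(x*y) + 5*cos(x*z)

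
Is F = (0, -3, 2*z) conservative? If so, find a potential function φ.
Yes, F is conservative. φ = -3*y + z**2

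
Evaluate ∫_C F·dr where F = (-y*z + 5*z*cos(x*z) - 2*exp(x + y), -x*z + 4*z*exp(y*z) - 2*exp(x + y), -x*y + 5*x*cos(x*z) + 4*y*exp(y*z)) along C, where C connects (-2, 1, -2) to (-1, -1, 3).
-6*exp(-2) - 5*sin(3) + 4*exp(-3) + 2*exp(-1) + 1 - 5*sin(4)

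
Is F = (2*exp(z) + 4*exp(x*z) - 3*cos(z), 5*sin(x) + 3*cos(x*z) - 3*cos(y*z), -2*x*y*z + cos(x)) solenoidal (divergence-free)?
No, ∇·F = -2*x*y + 4*z*exp(x*z) + 3*z*sin(y*z)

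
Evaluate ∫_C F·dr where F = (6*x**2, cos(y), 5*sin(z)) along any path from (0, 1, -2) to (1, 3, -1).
-5*cos(1) + 5*cos(2) - sin(1) + sin(3) + 2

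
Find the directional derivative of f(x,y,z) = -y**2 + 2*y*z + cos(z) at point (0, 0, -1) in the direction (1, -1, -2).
sqrt(6)*(1 - sin(1))/3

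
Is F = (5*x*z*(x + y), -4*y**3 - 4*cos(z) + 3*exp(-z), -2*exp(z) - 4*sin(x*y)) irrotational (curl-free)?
No, ∇×F = (-4*x*cos(x*y) - 4*sin(z) + 3*exp(-z), 5*x*(x + y) + 4*y*cos(x*y), -5*x*z)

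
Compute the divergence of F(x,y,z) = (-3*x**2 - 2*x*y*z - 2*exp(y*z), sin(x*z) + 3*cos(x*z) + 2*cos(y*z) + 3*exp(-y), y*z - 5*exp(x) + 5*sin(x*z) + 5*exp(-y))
5*x*cos(x*z) - 6*x - 2*y*z + y - 2*z*sin(y*z) - 3*exp(-y)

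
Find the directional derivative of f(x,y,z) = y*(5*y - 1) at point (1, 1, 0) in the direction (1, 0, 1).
0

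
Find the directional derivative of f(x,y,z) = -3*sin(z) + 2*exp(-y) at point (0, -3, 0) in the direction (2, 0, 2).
-3*sqrt(2)/2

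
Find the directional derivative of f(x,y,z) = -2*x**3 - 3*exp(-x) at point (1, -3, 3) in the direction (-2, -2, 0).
sqrt(2)*(-3/2 + 3*E)*exp(-1)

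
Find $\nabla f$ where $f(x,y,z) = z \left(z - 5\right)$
(0, 0, 2*z - 5)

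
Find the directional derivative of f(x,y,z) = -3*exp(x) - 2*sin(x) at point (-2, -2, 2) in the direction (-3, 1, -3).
3*sqrt(19)*(2*exp(2)*cos(2) + 3)*exp(-2)/19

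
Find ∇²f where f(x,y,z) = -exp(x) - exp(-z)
-exp(x) - exp(-z)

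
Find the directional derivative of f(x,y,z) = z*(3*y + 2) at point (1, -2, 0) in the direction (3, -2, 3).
-6*sqrt(22)/11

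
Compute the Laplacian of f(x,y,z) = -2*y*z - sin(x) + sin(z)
sin(x) - sin(z)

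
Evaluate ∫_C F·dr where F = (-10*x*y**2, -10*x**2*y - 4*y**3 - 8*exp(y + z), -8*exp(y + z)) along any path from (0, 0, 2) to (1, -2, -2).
-36 - 8*exp(-4) + 8*exp(2)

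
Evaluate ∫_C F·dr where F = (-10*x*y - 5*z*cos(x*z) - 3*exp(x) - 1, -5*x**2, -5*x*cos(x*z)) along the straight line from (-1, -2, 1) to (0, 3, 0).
-14 - 5*sin(1) + 3*exp(-1)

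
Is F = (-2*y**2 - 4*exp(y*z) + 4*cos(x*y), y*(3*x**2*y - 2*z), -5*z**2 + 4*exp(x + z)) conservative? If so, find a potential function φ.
No, ∇×F = (2*y, -4*y*exp(y*z) - 4*exp(x + z), 6*x*y**2 + 4*x*sin(x*y) + 4*y + 4*z*exp(y*z)) ≠ 0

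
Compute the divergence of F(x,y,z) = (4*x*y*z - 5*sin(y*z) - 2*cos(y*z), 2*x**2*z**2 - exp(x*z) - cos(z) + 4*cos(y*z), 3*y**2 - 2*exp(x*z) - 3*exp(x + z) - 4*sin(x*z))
-2*x*exp(x*z) - 4*x*cos(x*z) + 4*y*z - 4*z*sin(y*z) - 3*exp(x + z)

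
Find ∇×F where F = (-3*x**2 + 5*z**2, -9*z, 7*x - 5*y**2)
(9 - 10*y, 10*z - 7, 0)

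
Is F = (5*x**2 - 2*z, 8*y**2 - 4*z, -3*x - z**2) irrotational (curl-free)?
No, ∇×F = (4, 1, 0)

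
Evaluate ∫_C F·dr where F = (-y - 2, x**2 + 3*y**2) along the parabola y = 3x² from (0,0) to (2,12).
1740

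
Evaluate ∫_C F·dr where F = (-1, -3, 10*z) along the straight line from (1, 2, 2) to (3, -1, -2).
7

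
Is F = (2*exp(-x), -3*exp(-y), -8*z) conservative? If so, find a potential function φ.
Yes, F is conservative. φ = -4*z**2 + 3*exp(-y) - 2*exp(-x)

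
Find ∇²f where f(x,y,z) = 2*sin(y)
-2*sin(y)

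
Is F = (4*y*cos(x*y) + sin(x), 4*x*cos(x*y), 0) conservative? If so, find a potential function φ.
Yes, F is conservative. φ = 4*sin(x*y) - cos(x)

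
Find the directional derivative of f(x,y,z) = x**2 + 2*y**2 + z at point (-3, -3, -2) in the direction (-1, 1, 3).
-3*sqrt(11)/11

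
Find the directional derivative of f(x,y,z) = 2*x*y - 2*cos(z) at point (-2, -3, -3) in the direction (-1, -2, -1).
sqrt(6)*(sin(3) + 7)/3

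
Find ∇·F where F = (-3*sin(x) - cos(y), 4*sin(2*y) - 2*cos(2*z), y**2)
-3*cos(x) + 8*cos(2*y)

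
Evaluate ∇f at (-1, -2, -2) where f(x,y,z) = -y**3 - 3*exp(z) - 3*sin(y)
(0, -12 - 3*cos(2), -3*exp(-2))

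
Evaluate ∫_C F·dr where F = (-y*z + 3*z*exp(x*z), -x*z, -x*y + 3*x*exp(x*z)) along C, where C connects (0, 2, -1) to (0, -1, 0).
0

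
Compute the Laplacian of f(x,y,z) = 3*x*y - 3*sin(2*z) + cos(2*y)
12*sin(2*z) - 4*cos(2*y)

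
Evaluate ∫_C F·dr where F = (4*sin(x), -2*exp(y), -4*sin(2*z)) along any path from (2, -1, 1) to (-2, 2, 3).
2*(E*(-exp(2) - cos(2) + cos(6)) + 1)*exp(-1)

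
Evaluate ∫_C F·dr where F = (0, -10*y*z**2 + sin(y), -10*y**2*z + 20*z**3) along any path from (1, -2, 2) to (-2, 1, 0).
-cos(1) + cos(2)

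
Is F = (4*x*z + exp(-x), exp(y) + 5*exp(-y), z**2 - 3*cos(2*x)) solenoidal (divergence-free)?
No, ∇·F = 6*z + exp(y) - 5*exp(-y) - exp(-x)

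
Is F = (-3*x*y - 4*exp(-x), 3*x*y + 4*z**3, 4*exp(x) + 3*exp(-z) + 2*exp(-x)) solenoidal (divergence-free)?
No, ∇·F = 3*x - 3*y - 3*exp(-z) + 4*exp(-x)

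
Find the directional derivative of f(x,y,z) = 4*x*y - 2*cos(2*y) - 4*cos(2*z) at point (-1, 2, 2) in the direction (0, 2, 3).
8*sqrt(13)*(4*sin(4) - 1)/13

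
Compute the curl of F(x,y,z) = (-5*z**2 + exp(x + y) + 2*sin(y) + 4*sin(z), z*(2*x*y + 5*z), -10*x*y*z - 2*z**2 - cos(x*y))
(-2*x*y - 10*x*z + x*sin(x*y) - 10*z, 10*y*z - y*sin(x*y) - 10*z + 4*cos(z), 2*y*z - exp(x + y) - 2*cos(y))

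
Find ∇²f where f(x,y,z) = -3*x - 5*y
0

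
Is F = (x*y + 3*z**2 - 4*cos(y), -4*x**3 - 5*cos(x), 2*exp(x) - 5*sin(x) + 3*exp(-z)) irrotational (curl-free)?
No, ∇×F = (0, 6*z - 2*exp(x) + 5*cos(x), -12*x**2 - x + 5*sin(x) - 4*sin(y))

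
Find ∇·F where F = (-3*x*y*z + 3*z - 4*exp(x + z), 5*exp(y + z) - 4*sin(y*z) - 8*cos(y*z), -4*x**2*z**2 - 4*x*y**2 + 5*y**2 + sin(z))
-8*x**2*z - 3*y*z + 8*z*sin(y*z) - 4*z*cos(y*z) - 4*exp(x + z) + 5*exp(y + z) + cos(z)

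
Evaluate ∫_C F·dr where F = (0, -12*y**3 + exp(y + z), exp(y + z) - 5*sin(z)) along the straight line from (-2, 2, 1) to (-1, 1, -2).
-exp(3) - 5*cos(1) + 5*cos(2) + exp(-1) + 45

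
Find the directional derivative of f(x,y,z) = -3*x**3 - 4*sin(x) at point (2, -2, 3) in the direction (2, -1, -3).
-4*sqrt(14)*(cos(2) + 9)/7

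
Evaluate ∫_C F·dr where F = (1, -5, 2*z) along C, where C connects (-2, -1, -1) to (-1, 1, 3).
-1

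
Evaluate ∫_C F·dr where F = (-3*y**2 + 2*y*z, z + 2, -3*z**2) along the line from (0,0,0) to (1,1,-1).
5/6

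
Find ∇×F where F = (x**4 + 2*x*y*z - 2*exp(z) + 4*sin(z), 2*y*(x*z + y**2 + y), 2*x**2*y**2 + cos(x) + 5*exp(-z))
(2*x*y*(2*x - 1), -4*x*y**2 + 2*x*y - 2*exp(z) + sin(x) + 4*cos(z), 2*z*(-x + y))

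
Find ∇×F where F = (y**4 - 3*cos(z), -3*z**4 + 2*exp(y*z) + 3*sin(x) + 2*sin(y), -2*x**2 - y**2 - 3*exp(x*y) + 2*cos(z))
(-3*x*exp(x*y) - 2*y*exp(y*z) - 2*y + 12*z**3, 4*x + 3*y*exp(x*y) + 3*sin(z), -4*y**3 + 3*cos(x))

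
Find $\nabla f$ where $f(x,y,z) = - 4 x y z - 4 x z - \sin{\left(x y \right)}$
(-4*y*z - y*cos(x*y) - 4*z, -x*(4*z + cos(x*y)), 4*x*(-y - 1))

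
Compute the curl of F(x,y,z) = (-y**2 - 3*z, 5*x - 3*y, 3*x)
(0, -6, 2*y + 5)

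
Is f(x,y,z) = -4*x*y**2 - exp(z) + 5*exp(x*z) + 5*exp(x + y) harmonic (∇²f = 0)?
No, ∇²f = 5*x**2*exp(x*z) - 8*x + 5*z**2*exp(x*z) - exp(z) + 10*exp(x + y)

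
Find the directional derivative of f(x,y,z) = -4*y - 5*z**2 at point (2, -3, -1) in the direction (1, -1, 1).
14*sqrt(3)/3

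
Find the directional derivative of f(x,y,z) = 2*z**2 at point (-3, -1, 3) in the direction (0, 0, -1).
-12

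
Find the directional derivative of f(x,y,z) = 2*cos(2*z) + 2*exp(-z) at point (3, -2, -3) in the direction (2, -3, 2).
4*sqrt(17)*(-exp(3) + 2*sin(6))/17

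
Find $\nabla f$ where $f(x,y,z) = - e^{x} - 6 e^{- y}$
(-exp(x), 6*exp(-y), 0)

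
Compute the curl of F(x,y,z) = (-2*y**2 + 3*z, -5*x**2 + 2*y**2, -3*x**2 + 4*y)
(4, 6*x + 3, -10*x + 4*y)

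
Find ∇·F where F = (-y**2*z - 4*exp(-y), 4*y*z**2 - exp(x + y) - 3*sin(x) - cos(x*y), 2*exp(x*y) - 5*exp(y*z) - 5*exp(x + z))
x*sin(x*y) - 5*y*exp(y*z) + 4*z**2 - exp(x + y) - 5*exp(x + z)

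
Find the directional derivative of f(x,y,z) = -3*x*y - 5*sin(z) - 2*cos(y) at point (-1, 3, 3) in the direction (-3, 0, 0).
9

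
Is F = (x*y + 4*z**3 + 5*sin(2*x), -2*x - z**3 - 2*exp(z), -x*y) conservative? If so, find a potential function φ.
No, ∇×F = (-x + 3*z**2 + 2*exp(z), y + 12*z**2, -x - 2) ≠ 0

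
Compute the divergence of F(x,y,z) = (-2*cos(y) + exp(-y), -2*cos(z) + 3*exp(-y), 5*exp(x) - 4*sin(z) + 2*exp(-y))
-4*cos(z) - 3*exp(-y)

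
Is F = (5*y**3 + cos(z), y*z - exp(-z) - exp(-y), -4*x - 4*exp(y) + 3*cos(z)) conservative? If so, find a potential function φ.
No, ∇×F = (-y - 4*exp(y) - exp(-z), 4 - sin(z), -15*y**2) ≠ 0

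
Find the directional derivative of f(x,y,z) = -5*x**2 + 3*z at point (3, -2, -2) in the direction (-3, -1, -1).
87*sqrt(11)/11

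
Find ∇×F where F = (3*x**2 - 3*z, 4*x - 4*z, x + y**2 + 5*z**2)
(2*y + 4, -4, 4)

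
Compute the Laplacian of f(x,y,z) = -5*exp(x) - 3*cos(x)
-5*exp(x) + 3*cos(x)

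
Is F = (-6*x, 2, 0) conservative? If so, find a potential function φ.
Yes, F is conservative. φ = -3*x**2 + 2*y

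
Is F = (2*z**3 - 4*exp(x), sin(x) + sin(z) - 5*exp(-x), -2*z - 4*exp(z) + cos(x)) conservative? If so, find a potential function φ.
No, ∇×F = (-cos(z), 6*z**2 + sin(x), cos(x) + 5*exp(-x)) ≠ 0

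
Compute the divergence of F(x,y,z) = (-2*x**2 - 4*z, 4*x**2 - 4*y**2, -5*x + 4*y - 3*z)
-4*x - 8*y - 3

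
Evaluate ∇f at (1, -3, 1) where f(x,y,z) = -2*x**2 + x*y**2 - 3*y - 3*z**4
(5, -9, -12)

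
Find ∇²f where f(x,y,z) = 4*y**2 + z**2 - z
10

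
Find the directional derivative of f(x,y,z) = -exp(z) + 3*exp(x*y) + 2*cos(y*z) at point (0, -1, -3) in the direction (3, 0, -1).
sqrt(10)*(-9*exp(3) - 2*exp(3)*sin(3) + 1)*exp(-3)/10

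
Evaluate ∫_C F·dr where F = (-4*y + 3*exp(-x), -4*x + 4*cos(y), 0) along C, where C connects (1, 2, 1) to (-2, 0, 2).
-3*exp(2) - 4*sin(2) + 3*exp(-1) + 8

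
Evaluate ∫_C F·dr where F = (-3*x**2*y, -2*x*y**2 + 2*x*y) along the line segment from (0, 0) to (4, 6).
-624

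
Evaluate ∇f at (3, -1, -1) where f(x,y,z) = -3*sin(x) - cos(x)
(sin(3) - 3*cos(3), 0, 0)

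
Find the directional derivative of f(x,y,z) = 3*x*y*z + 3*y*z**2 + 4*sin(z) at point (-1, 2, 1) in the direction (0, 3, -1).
-sqrt(10)*(2*cos(1) + 3)/5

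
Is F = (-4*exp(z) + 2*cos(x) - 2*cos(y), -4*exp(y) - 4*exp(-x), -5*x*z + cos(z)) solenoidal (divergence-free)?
No, ∇·F = -5*x - 4*exp(y) - 2*sin(x) - sin(z)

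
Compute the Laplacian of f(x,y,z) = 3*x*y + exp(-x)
exp(-x)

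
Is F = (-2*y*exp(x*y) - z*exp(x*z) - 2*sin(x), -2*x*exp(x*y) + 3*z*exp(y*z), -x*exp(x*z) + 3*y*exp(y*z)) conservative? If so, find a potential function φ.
Yes, F is conservative. φ = -2*exp(x*y) - exp(x*z) + 3*exp(y*z) + 2*cos(x)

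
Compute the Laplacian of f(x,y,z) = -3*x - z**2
-2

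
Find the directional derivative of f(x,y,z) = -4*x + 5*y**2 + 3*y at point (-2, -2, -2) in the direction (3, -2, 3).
sqrt(22)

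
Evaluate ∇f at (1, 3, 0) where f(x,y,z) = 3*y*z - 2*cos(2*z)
(0, 0, 9)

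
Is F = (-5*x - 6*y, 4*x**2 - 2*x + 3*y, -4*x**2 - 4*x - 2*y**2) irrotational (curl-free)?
No, ∇×F = (-4*y, 8*x + 4, 8*x + 4)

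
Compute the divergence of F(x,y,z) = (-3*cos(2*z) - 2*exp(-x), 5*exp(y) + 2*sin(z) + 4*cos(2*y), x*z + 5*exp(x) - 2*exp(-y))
x + 5*exp(y) - 8*sin(2*y) + 2*exp(-x)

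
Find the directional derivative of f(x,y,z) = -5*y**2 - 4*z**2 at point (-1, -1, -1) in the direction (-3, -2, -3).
-2*sqrt(22)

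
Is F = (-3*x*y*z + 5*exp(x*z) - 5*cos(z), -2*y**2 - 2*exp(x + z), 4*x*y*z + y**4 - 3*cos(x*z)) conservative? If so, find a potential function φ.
No, ∇×F = (4*x*z + 4*y**3 + 2*exp(x + z), -3*x*y + 5*x*exp(x*z) - 4*y*z - 3*z*sin(x*z) + 5*sin(z), 3*x*z - 2*exp(x + z)) ≠ 0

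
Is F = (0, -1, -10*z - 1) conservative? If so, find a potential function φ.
Yes, F is conservative. φ = -y - 5*z**2 - z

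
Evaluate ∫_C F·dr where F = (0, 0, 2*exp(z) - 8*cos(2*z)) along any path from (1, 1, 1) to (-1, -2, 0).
-2*E + 2 + 4*sin(2)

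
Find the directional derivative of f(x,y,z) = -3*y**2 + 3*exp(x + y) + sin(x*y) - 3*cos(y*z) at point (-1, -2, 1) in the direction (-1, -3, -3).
sqrt(19)*(-36*exp(3) - 9*exp(3)*sin(2) + 5*exp(3)*cos(2) - 12)*exp(-3)/19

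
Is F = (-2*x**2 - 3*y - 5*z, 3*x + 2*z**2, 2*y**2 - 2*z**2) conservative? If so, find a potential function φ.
No, ∇×F = (4*y - 4*z, -5, 6) ≠ 0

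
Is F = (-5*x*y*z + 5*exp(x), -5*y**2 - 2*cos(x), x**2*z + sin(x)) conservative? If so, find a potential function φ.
No, ∇×F = (0, -5*x*y - 2*x*z - cos(x), 5*x*z + 2*sin(x)) ≠ 0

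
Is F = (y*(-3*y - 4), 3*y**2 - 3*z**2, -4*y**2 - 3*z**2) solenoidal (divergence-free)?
No, ∇·F = 6*y - 6*z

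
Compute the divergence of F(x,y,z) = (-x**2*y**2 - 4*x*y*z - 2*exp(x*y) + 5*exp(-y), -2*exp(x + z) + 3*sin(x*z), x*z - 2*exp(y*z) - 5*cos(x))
-2*x*y**2 + x - 4*y*z - 2*y*exp(x*y) - 2*y*exp(y*z)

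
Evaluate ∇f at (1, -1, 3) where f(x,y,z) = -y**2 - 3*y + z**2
(0, -1, 6)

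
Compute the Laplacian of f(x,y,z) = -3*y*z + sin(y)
-sin(y)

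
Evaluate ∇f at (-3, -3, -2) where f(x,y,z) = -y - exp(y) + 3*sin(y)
(0, 3*cos(3) - 1 - exp(-3), 0)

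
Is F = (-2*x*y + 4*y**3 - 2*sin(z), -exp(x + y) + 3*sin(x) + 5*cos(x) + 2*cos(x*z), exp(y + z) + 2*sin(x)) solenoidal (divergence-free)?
No, ∇·F = -2*y - exp(x + y) + exp(y + z)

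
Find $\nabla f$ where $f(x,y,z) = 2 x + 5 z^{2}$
(2, 0, 10*z)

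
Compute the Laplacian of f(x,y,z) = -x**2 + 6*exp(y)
6*exp(y) - 2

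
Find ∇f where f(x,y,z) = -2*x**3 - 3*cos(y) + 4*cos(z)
(-6*x**2, 3*sin(y), -4*sin(z))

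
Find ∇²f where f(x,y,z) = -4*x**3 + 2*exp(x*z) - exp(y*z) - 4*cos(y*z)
2*x**2*exp(x*z) - 24*x - y**2*exp(y*z) + 4*y**2*cos(y*z) + z**2*(-exp(y*z) + 4*cos(y*z)) + 2*z**2*exp(x*z)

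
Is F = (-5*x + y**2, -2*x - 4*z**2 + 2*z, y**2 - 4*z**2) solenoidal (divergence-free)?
No, ∇·F = -8*z - 5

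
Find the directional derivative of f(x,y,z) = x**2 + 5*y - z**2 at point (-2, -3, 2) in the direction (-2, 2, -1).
22/3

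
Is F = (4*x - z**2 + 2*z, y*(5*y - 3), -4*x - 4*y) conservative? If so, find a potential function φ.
No, ∇×F = (-4, 6 - 2*z, 0) ≠ 0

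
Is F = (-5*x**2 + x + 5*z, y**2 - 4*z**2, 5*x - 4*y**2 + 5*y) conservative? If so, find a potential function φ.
No, ∇×F = (-8*y + 8*z + 5, 0, 0) ≠ 0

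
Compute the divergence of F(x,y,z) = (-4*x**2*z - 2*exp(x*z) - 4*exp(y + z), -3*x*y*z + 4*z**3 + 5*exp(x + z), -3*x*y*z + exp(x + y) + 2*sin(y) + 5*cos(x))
-3*x*y - 11*x*z - 2*z*exp(x*z)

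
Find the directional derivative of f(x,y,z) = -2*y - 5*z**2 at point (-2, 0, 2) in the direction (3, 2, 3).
-32*sqrt(22)/11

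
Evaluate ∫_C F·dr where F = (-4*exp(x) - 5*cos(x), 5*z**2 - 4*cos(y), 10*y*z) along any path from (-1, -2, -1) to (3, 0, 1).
-4*exp(3) - 5*sin(1) - 4*sin(2) - 5*sin(3) + 4*exp(-1) + 10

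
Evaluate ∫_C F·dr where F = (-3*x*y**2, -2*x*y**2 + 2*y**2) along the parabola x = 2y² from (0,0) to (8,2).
-4144/15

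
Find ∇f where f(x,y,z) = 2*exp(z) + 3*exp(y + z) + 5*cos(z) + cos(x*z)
(-z*sin(x*z), 3*exp(y + z), -x*sin(x*z) + 2*exp(z) + 3*exp(y + z) - 5*sin(z))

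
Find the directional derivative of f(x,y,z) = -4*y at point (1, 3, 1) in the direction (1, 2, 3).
-4*sqrt(14)/7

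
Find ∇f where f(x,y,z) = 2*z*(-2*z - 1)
(0, 0, -8*z - 2)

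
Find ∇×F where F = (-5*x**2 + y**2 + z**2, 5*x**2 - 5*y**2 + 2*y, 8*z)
(0, 2*z, 10*x - 2*y)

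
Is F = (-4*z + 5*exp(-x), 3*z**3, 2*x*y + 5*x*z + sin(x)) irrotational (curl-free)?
No, ∇×F = (2*x - 9*z**2, -2*y - 5*z - cos(x) - 4, 0)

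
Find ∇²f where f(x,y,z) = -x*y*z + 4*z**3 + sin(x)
24*z - sin(x)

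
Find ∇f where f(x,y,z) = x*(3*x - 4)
(6*x - 4, 0, 0)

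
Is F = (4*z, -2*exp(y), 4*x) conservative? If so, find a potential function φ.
Yes, F is conservative. φ = 4*x*z - 2*exp(y)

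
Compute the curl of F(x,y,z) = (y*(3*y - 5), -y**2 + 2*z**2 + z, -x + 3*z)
(-4*z - 1, 1, 5 - 6*y)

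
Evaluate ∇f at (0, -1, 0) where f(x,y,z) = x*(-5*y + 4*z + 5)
(10, 0, 0)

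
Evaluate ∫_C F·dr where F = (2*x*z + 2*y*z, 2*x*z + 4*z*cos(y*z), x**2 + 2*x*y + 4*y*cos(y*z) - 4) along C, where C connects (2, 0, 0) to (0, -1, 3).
-12 - 4*sin(3)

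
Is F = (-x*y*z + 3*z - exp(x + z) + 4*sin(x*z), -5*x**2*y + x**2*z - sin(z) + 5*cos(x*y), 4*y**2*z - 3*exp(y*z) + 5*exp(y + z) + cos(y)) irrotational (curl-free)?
No, ∇×F = (-x**2 + 8*y*z - 3*z*exp(y*z) + 5*exp(y + z) - sin(y) + cos(z), -x*y + 4*x*cos(x*z) - exp(x + z) + 3, -10*x*y + 3*x*z - 5*y*sin(x*y))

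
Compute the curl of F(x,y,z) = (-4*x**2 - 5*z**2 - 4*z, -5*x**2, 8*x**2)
(0, -16*x - 10*z - 4, -10*x)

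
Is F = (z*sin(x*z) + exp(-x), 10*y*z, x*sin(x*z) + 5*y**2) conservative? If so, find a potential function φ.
Yes, F is conservative. φ = 5*y**2*z - cos(x*z) - exp(-x)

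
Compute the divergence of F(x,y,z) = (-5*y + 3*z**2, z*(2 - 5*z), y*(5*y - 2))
0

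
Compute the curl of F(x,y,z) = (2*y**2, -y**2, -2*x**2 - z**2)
(0, 4*x, -4*y)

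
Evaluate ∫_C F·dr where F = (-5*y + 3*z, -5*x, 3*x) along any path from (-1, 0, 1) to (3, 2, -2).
-45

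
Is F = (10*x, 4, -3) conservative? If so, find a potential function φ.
Yes, F is conservative. φ = 5*x**2 + 4*y - 3*z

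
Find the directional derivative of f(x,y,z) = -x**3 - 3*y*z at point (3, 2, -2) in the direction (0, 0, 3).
-6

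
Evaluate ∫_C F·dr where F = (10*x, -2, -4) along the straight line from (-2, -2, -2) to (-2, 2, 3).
-28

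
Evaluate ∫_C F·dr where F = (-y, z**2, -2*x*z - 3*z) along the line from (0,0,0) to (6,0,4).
-88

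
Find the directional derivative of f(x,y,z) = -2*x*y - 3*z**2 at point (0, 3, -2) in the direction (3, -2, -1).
-15*sqrt(14)/7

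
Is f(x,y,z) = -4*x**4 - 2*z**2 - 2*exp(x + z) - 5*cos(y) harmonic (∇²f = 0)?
No, ∇²f = -48*x**2 - 4*exp(x + z) + 5*cos(y) - 4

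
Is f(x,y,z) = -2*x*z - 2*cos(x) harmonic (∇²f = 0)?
No, ∇²f = 2*cos(x)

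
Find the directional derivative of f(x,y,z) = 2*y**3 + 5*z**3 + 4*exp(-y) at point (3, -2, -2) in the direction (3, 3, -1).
12*sqrt(19)*(1 - exp(2))/19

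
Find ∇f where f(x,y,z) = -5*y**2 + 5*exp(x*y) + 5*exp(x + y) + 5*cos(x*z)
(5*y*exp(x*y) - 5*z*sin(x*z) + 5*exp(x + y), 5*x*exp(x*y) - 10*y + 5*exp(x + y), -5*x*sin(x*z))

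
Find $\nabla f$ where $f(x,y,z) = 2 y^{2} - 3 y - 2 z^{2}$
(0, 4*y - 3, -4*z)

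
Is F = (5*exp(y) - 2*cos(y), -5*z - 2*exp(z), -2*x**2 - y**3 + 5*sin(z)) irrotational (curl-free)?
No, ∇×F = (-3*y**2 + 2*exp(z) + 5, 4*x, -5*exp(y) - 2*sin(y))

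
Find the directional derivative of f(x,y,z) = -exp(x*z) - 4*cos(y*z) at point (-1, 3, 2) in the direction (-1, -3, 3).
sqrt(19)*(12*exp(2)*sin(6) + 5)*exp(-2)/19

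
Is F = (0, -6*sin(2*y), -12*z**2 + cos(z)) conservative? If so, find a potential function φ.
Yes, F is conservative. φ = -4*z**3 + sin(z) + 3*cos(2*y)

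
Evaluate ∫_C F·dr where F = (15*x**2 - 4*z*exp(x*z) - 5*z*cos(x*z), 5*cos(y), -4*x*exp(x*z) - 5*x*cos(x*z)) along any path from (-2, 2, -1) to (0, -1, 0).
-5*sin(1) + 4*exp(2) + 36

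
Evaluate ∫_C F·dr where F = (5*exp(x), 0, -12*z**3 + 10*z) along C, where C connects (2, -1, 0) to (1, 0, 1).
-5*exp(2) + 2 + 5*E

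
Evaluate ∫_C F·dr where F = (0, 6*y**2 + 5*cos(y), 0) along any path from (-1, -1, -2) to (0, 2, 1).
5*sin(1) + 5*sin(2) + 18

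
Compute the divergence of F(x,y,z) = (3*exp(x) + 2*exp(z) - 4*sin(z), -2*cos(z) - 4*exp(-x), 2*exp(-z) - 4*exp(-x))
3*exp(x) - 2*exp(-z)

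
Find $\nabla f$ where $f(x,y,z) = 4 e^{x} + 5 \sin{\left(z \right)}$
(4*exp(x), 0, 5*cos(z))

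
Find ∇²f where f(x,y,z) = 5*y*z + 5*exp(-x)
5*exp(-x)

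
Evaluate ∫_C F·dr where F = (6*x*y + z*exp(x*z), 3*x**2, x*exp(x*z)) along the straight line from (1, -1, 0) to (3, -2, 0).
-51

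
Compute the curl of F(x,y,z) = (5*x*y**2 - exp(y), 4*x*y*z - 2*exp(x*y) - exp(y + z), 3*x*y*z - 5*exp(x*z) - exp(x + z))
(-4*x*y + 3*x*z + exp(y + z), -3*y*z + 5*z*exp(x*z) + exp(x + z), -10*x*y + 4*y*z - 2*y*exp(x*y) + exp(y))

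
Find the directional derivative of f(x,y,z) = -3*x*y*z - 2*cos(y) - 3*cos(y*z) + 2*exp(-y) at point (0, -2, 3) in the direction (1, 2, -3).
sqrt(14)*(-2*exp(2) - 2*sin(2) - 18*sin(6) + 9)/7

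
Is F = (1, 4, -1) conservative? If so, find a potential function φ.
Yes, F is conservative. φ = x + 4*y - z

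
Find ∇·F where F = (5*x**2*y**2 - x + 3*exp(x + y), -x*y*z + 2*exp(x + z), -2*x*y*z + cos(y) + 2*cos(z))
10*x*y**2 - 2*x*y - x*z + 3*exp(x + y) - 2*sin(z) - 1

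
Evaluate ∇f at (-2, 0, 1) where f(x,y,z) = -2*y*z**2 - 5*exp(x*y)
(0, 8, 0)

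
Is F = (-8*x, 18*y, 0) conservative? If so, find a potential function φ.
Yes, F is conservative. φ = -4*x**2 + 9*y**2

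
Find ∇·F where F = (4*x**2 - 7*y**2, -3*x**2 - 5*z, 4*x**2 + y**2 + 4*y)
8*x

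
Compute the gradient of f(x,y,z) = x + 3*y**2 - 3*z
(1, 6*y, -3)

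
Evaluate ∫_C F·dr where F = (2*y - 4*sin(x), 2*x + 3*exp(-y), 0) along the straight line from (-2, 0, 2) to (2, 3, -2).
15 - 3*exp(-3)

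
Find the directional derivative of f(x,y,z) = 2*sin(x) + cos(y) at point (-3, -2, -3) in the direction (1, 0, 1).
sqrt(2)*cos(3)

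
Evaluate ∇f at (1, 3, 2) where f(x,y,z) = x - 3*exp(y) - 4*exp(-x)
(1 + 4*exp(-1), -3*exp(3), 0)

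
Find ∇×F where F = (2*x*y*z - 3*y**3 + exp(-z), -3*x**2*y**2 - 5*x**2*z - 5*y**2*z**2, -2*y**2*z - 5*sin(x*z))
(5*x**2 + 10*y**2*z - 4*y*z, 2*x*y + 5*z*cos(x*z) - exp(-z), -6*x*y**2 - 12*x*z + 9*y**2)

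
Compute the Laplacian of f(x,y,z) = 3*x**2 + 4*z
6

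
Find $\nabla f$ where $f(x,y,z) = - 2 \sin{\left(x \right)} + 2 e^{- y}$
(-2*cos(x), -2*exp(-y), 0)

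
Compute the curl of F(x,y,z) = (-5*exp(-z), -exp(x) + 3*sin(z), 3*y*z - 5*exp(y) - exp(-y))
(3*z - 5*exp(y) - 3*cos(z) + exp(-y), 5*exp(-z), -exp(x))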